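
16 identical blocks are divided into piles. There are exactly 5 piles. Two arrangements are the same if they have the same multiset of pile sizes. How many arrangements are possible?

37

There are too many to list fully; the first 12 (by largest part) are:
12, 1, 1, 1, 1
11, 2, 1, 1, 1
10, 3, 1, 1, 1
10, 2, 2, 1, 1
9, 4, 1, 1, 1
9, 3, 2, 1, 1
9, 2, 2, 2, 1
8, 5, 1, 1, 1
8, 4, 2, 1, 1
8, 3, 3, 1, 1
8, 3, 2, 2, 1
8, 2, 2, 2, 2
…and 25 more, for 37 total.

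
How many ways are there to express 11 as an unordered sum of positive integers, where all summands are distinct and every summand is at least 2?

7

Enumerating:
11
9, 2
8, 3
7, 4
6, 5
6, 3, 2
5, 4, 2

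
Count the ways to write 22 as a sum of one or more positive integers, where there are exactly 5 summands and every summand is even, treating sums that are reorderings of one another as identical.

10

They are:
14, 2, 2, 2, 2
12, 4, 2, 2, 2
10, 6, 2, 2, 2
10, 4, 4, 2, 2
8, 8, 2, 2, 2
8, 6, 4, 2, 2
8, 4, 4, 4, 2
6, 6, 6, 2, 2
6, 6, 4, 4, 2
6, 4, 4, 4, 4
That's 10 in total.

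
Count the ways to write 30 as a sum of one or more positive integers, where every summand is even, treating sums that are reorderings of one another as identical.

176

Counting exhaustively, 176 partitions satisfy the conditions.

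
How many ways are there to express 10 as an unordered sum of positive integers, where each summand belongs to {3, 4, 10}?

They are:
10
4,3,3

2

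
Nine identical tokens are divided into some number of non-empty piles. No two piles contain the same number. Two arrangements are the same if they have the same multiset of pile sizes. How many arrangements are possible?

8

The partitions of 9 that satisfy the conditions:
9
8+1
7+2
6+3
6+2+1
5+4
5+3+1
4+3+2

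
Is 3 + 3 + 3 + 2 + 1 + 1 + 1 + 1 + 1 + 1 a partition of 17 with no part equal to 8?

Yes

The parts sum to 17, and the condition 'no summand equals 8' holds.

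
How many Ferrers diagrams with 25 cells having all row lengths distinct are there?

142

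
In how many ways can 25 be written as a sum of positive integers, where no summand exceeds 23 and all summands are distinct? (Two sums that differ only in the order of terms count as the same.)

Systematic enumeration (by largest part, then next-largest, …) yields 140.

140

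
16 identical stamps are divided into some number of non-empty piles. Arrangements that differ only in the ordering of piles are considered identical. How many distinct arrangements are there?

231

Enumerating by decreasing first part gives 231 partitions in all.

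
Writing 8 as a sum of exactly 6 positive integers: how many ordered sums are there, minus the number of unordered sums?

19

Compositions: C(7,5) = 21.
Unordered (partitions into 6 parts): 2.
Difference: 21 − 2 = 19.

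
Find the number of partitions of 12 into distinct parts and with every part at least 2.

8

They are:
12
2+10
3+9
4+8
5+7
2+3+7
2+4+6
3+4+5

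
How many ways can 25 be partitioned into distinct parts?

There are 142 such partitions.

142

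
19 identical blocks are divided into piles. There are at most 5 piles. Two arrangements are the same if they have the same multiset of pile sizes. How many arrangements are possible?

Systematic enumeration (by largest part, then next-largest, …) yields 164.

164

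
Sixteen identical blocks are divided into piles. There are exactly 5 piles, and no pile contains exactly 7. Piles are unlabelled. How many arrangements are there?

A partial list (first 12 by largest part):
12,1,1,1,1
11,2,1,1,1
10,3,1,1,1
10,2,2,1,1
9,4,1,1,1
9,3,2,1,1
9,2,2,2,1
8,5,1,1,1
8,4,2,1,1
8,3,3,1,1
8,3,2,2,1
8,2,2,2,2
…and 19 more, for 31 total.

31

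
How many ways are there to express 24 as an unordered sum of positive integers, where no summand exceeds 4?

A full systematic count gives 169.

169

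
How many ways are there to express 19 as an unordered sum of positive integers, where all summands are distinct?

There are too many to list fully; the first 12 (by largest part) are:
19
18+1
17+2
16+3
16+2+1
15+4
15+3+1
14+5
14+4+1
14+3+2
13+6
13+5+1
…and 42 more, for 54 total.

54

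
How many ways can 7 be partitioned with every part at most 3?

They are:
1,3,3
2,2,3
1,1,2,3
1,1,1,1,3
1,2,2,2
1,1,1,2,2
1,1,1,1,1,2
1,1,1,1,1,1,1

8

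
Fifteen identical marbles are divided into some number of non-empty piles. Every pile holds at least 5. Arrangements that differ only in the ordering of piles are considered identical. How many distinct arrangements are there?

5

Listing the qualifying partitions of 15:
15
10,5
9,6
8,7
5,5,5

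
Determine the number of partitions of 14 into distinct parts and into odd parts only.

3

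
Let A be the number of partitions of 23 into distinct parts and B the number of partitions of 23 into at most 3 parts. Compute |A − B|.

48

Partitions of 23 into distinct parts: 104.
Partitions of 23 into at most 3 parts: 56.
|104 − 56| = 48.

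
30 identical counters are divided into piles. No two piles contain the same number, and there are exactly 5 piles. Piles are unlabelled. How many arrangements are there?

84

Enumerating by decreasing first part gives 84 partitions in all.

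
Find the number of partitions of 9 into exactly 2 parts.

4

Enumerating:
8,1
7,2
6,3
5,4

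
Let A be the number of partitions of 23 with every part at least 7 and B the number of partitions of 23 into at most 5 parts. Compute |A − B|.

Partitions of 23 with every part at least 7: 8.
Partitions of 23 into at most 5 parts: 291.
|8 − 291| = 283.

283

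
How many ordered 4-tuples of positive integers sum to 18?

A composition of 18 into 4 positive parts is chosen by placing 3 dividers among the 17 gaps between 18 units: C(17,3) = 680.

680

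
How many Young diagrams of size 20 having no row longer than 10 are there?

530

A full systematic count gives 530.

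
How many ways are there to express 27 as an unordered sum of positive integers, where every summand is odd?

Counting exhaustively, 192 partitions satisfy the conditions.

192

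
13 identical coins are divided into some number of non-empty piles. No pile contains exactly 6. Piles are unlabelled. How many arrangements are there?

86

Enumerating by decreasing first part gives 86 partitions in all.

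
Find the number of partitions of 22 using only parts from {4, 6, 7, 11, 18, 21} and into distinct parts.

2

Enumerating:
18+4
11+7+4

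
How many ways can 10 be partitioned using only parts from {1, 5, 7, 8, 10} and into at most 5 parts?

They are:
10
1,1,8
1,1,1,7
5,5

4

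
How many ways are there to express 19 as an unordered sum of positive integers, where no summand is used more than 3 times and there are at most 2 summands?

They are:
19
1, 18
2, 17
3, 16
4, 15
5, 14
6, 13
7, 12
8, 11
9, 10

10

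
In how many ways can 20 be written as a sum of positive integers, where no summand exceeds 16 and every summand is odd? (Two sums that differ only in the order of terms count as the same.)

A partial list (first 12 by largest part):
15,5
15,3,1,1
15,1,1,1,1,1
13,7
13,5,1,1
13,3,3,1
13,3,1,1,1,1
13,1,1,1,1,1,1,1
11,9
11,7,1,1
11,5,3,1
11,5,1,1,1,1
…and 49 more, for 61 total.

61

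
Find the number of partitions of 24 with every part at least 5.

There are too many to list fully; the first 12 (by largest part) are:
24
19,5
18,6
17,7
16,8
15,9
14,10
14,5,5
13,11
13,6,5
12,12
12,7,5
…and 14 more, for 26 total.

26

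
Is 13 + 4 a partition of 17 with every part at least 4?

The parts sum to 17, and the condition 'every summand is at least 4' holds.

Yes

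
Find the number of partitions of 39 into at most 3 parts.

Systematic enumeration (by largest part, then next-largest, …) yields 147.

147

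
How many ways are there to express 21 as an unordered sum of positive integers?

792

Enumerating by decreasing first part gives 792 partitions in all.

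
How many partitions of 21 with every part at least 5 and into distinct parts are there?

10

Enumerating:
21
16,5
15,6
14,7
13,8
12,9
11,10
10,6,5
9,7,5
8,7,6
Counting gives 10.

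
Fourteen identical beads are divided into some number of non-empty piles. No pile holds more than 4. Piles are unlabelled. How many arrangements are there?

47

There are too many to list fully; the first 12 (by largest part) are:
4 + 4 + 4 + 2
4 + 4 + 4 + 1 + 1
4 + 4 + 3 + 3
4 + 4 + 3 + 2 + 1
4 + 4 + 3 + 1 + 1 + 1
4 + 4 + 2 + 2 + 2
4 + 4 + 2 + 2 + 1 + 1
4 + 4 + 2 + 1 + 1 + 1 + 1
4 + 4 + 1 + 1 + 1 + 1 + 1 + 1
4 + 3 + 3 + 3 + 1
4 + 3 + 3 + 2 + 2
4 + 3 + 3 + 2 + 1 + 1
…and 35 more, for 47 total.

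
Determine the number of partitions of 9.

30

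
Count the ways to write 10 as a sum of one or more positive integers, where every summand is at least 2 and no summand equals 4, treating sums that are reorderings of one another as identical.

8

The partitions of 10 that satisfy the conditions:
10
8+2
7+3
6+2+2
5+5
5+3+2
3+3+2+2
2+2+2+2+2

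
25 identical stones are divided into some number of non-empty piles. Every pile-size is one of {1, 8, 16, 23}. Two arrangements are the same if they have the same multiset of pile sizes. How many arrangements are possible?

7

Enumerating:
23, 1, 1
16, 8, 1
16, 1, 1, 1, 1, 1, 1, 1, 1, 1
8, 8, 8, 1
8, 8, 1, 1, 1, 1, 1, 1, 1, 1, 1
8, 1, 1, 1, 1, 1, 1, 1, 1, 1, 1, 1, 1, 1, 1, 1, 1, 1
1, 1, 1, 1, 1, 1, 1, 1, 1, 1, 1, 1, 1, 1, 1, 1, 1, 1, 1, 1, 1, 1, 1, 1, 1
Counting gives 7.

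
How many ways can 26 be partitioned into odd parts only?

165

Direct enumeration gives 165 partitions.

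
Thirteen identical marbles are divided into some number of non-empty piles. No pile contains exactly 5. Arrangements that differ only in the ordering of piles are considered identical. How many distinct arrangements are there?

79

Systematic enumeration (by largest part, then next-largest, …) yields 79.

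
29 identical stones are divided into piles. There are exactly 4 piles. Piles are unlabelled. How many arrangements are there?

185

Counting exhaustively, 185 partitions satisfy the conditions.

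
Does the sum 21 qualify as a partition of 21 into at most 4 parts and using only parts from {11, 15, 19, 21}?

Yes

The parts sum to 21, and the condition 'there are at most 4 summands' holds; the condition 'each summand belongs to {11, 15, 19, 21}' holds.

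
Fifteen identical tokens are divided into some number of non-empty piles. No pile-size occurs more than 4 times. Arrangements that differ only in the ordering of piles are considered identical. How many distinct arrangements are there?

127

Direct enumeration gives 127 partitions.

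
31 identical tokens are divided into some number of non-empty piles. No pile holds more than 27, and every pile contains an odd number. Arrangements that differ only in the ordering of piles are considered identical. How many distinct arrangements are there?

Systematic enumeration (by largest part, then next-largest, …) yields 338.

338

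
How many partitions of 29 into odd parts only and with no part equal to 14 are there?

256

A full systematic count gives 256.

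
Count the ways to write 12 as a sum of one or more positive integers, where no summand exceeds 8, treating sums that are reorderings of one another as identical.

There are too many to list fully; the first 12 (by largest part) are:
8,4
8,3,1
8,2,2
8,2,1,1
8,1,1,1,1
7,5
7,4,1
7,3,2
7,3,1,1
7,2,2,1
7,2,1,1,1
7,1,1,1,1,1
…and 58 more, for 70 total.

70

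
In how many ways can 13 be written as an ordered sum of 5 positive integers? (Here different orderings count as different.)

495

Place 4 bars in the 12 internal gaps of a row of 13 dots: C(12,4) = 495.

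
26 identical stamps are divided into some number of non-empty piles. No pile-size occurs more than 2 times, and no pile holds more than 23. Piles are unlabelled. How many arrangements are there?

Direct enumeration gives 613 partitions.

613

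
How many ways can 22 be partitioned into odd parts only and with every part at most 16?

83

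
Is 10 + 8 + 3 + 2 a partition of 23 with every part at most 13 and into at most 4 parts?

Yes

The parts sum to 23, and the condition 'no summand exceeds 13' holds; the condition 'there are at most 4 summands' holds.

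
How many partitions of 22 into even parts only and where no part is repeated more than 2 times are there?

27

There are too many to list fully; the first 12 (by largest part) are:
22
20+2
18+4
18+2+2
16+6
16+4+2
14+8
14+6+2
14+4+4
14+4+2+2
12+10
12+8+2
…and 15 more, for 27 total.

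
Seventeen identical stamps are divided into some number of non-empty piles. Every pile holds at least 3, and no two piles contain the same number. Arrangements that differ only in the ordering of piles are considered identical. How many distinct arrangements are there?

12

The partitions of 17 that satisfy the conditions:
17
14 + 3
13 + 4
12 + 5
11 + 6
10 + 7
10 + 4 + 3
9 + 8
9 + 5 + 3
8 + 6 + 3
8 + 5 + 4
7 + 6 + 4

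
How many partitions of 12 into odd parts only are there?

They are:
11+1
9+3
9+1+1+1
7+5
7+3+1+1
7+1+1+1+1+1
5+5+1+1
5+3+3+1
5+3+1+1+1+1
5+1+1+1+1+1+1+1
3+3+3+3
3+3+3+1+1+1
3+3+1+1+1+1+1+1
3+1+1+1+1+1+1+1+1+1
1+1+1+1+1+1+1+1+1+1+1+1
That's 15 in total.

15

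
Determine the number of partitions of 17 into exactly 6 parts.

There are too many to list fully; the first 12 (by largest part) are:
1 + 1 + 1 + 1 + 1 + 12
1 + 1 + 1 + 1 + 2 + 11
1 + 1 + 1 + 1 + 3 + 10
1 + 1 + 1 + 2 + 2 + 10
1 + 1 + 1 + 1 + 4 + 9
1 + 1 + 1 + 2 + 3 + 9
1 + 1 + 2 + 2 + 2 + 9
1 + 1 + 1 + 1 + 5 + 8
1 + 1 + 1 + 2 + 4 + 8
1 + 1 + 1 + 3 + 3 + 8
1 + 1 + 2 + 2 + 3 + 8
1 + 2 + 2 + 2 + 2 + 8
…and 32 more, for 44 total.

44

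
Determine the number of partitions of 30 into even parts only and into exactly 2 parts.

Listing the qualifying partitions of 30:
28+2
26+4
24+6
22+8
20+10
18+12
16+14
That's 7 in total.

7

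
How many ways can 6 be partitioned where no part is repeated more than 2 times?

7

Enumerating:
6
5 + 1
4 + 2
4 + 1 + 1
3 + 3
3 + 2 + 1
2 + 2 + 1 + 1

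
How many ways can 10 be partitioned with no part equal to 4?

There are too many to list fully; the first 12 (by largest part) are:
10
9, 1
8, 2
8, 1, 1
7, 3
7, 2, 1
7, 1, 1, 1
6, 3, 1
6, 2, 2
6, 2, 1, 1
6, 1, 1, 1, 1
5, 5
…and 19 more, for 31 total.

31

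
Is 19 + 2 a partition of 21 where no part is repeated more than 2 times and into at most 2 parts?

Yes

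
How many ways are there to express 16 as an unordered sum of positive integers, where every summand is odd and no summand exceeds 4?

6

Listing the qualifying partitions of 16:
3+3+3+3+3+1
3+3+3+3+1+1+1+1
3+3+3+1+1+1+1+1+1+1
3+3+1+1+1+1+1+1+1+1+1+1
3+1+1+1+1+1+1+1+1+1+1+1+1+1
1+1+1+1+1+1+1+1+1+1+1+1+1+1+1+1
That's 6 in total.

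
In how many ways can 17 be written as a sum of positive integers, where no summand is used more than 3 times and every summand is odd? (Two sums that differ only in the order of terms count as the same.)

Listing the qualifying partitions of 17:
17
15+1+1
13+3+1
11+5+1
11+3+3
11+3+1+1+1
9+7+1
9+5+3
9+5+1+1+1
9+3+3+1+1
7+7+3
7+7+1+1+1
7+5+5
7+5+3+1+1
7+3+3+3+1
5+5+5+1+1
5+5+3+3+1
5+3+3+3+1+1+1
Counting gives 18.

18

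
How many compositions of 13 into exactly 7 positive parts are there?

924

A composition of 13 into 7 positive parts is chosen by placing 6 dividers among the 12 gaps between 13 units: C(12,6) = 924.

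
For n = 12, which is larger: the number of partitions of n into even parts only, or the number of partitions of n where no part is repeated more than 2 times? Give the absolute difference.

Partitions of 12 into even parts only: 11.
Partitions of 12 where no part is repeated more than 2 times: 36.
|11 − 36| = 25.

25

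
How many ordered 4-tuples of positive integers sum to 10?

84

Equivalently, choose which 3 of the 9 gaps become plus signs: C(9,3) = 84.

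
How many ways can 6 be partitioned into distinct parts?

4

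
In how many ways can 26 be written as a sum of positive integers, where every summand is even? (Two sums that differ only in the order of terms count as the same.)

Direct enumeration gives 101 partitions.

101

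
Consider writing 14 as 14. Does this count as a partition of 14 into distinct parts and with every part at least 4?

The parts sum to 14, and the condition 'all summands are distinct' holds; the condition 'every summand is at least 4' holds.

Yes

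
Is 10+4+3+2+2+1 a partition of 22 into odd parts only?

The parts sum to 22, and the condition 'every summand is odd' is violated.

No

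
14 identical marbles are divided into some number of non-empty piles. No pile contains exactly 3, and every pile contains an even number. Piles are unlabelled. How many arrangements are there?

15

The partitions of 14 that satisfy the conditions:
14
12+2
10+4
10+2+2
8+6
8+4+2
8+2+2+2
6+6+2
6+4+4
6+4+2+2
6+2+2+2+2
4+4+4+2
4+4+2+2+2
4+2+2+2+2+2
2+2+2+2+2+2+2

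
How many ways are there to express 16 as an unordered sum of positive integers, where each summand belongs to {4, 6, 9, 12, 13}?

3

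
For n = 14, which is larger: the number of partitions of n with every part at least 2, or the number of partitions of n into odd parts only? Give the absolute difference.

Partitions of 14 with every part at least 2: 34.
Partitions of 14 into odd parts only: 22.
|34 − 22| = 12.

12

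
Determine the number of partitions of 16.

231

There are 231 such partitions.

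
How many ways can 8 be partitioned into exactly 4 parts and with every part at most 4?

They are:
4+2+1+1
3+3+1+1
3+2+2+1
2+2+2+2
That's 4 in total.

4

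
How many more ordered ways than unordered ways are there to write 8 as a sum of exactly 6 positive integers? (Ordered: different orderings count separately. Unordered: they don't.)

19

Ordered (compositions into 6 parts): C(7,5) = 21.
Partitions of 8 into exactly 6 parts: 2.
Difference: 21 − 2 = 19.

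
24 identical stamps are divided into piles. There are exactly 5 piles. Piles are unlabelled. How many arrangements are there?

164

Systematic enumeration (by largest part, then next-largest, …) yields 164.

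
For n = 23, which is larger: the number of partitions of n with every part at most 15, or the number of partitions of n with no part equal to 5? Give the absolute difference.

340

Partitions of 23 with every part at most 15: 1210.
Partitions of 23 with no part equal to 5: 870.
|1210 − 870| = 340.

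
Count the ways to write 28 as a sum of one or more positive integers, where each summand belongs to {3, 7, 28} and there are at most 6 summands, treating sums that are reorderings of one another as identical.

Enumerating:
28
7, 7, 7, 7
Counting gives 2.

2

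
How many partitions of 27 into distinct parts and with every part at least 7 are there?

Enumerating:
27
20,7
19,8
18,9
17,10
16,11
15,12
14,13
12,8,7
11,9,7
10,9,8

11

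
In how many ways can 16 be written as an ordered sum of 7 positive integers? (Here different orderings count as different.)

Equivalently, choose which 6 of the 15 gaps become plus signs: C(15,6) = 5005.

5005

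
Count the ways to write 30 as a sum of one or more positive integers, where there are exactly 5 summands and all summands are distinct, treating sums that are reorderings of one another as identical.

A full systematic count gives 84.

84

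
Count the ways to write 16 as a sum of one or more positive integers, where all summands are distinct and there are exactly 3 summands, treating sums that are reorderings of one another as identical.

14

Listing the qualifying partitions of 16:
13,2,1
12,3,1
11,4,1
11,3,2
10,5,1
10,4,2
9,6,1
9,5,2
9,4,3
8,7,1
8,6,2
8,5,3
7,6,3
7,5,4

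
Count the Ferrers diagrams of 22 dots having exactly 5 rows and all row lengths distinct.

13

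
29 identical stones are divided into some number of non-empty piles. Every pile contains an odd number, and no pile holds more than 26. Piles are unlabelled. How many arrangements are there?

254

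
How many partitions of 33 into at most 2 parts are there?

17

Listing the qualifying partitions of 33:
33
32,1
31,2
30,3
29,4
28,5
27,6
26,7
25,8
24,9
23,10
22,11
21,12
20,13
19,14
18,15
17,16
Counting gives 17.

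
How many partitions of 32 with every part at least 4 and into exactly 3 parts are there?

44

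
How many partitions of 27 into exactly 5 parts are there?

Direct enumeration gives 255 partitions.

255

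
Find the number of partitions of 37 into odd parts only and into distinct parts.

35

There are too many to list fully; the first 12 (by largest part) are:
37
1 + 3 + 33
1 + 5 + 31
1 + 7 + 29
3 + 5 + 29
1 + 9 + 27
3 + 7 + 27
1 + 11 + 25
3 + 9 + 25
5 + 7 + 25
1 + 13 + 23
3 + 11 + 23
…and 23 more, for 35 total.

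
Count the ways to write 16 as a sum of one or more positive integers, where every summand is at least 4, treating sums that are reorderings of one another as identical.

They are:
16
4, 12
5, 11
6, 10
7, 9
8, 8
4, 4, 8
4, 5, 7
4, 6, 6
5, 5, 6
4, 4, 4, 4
That's 11 in total.

11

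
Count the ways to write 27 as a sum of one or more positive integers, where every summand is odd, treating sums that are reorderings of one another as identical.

A full systematic count gives 192.

192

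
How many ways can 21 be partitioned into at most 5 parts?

221

A full systematic count gives 221.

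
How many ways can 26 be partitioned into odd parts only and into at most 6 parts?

69

A partial list (first 12 by largest part):
25+1
23+3
23+1+1+1
21+5
21+3+1+1
21+1+1+1+1+1
19+7
19+5+1+1
19+3+3+1
19+3+1+1+1+1
17+9
17+7+1+1
…and 57 more, for 69 total.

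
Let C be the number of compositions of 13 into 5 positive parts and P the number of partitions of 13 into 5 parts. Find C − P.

Ordered (compositions into 5 parts): C(12,4) = 495.
Partitions of 13 into exactly 5 parts: 18.
Difference: 495 − 18 = 477.

477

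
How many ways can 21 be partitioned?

Systematic enumeration (by largest part, then next-largest, …) yields 792.

792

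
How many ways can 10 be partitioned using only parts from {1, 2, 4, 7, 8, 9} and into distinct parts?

3

They are:
1,9
2,8
1,2,7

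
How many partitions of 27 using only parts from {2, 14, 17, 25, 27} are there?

3

Enumerating:
27
2 + 25
2 + 2 + 2 + 2 + 2 + 17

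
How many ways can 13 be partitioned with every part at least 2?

Listing the qualifying partitions of 13:
13
2, 11
3, 10
4, 9
2, 2, 9
5, 8
2, 3, 8
6, 7
2, 4, 7
3, 3, 7
2, 2, 2, 7
2, 5, 6
3, 4, 6
2, 2, 3, 6
3, 5, 5
4, 4, 5
2, 2, 4, 5
2, 3, 3, 5
2, 2, 2, 2, 5
2, 3, 4, 4
3, 3, 3, 4
2, 2, 2, 3, 4
2, 2, 3, 3, 3
2, 2, 2, 2, 2, 3
That's 24 in total.

24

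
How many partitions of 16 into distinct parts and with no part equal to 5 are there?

Listing the qualifying partitions of 16:
16
1+15
2+14
3+13
1+2+13
4+12
1+3+12
1+4+11
2+3+11
6+10
2+4+10
1+2+3+10
7+9
1+6+9
3+4+9
1+2+4+9
1+7+8
2+6+8
1+3+4+8
3+6+7
1+2+6+7
2+3+4+7
1+2+3+4+6

23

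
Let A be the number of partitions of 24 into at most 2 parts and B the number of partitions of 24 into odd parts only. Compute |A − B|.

109

Partitions of 24 into at most 2 parts: 13.
Partitions of 24 into odd parts only: 122.
|13 − 122| = 109.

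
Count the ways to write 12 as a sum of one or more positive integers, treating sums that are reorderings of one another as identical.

Enumerating by decreasing first part gives 77 partitions in all.

77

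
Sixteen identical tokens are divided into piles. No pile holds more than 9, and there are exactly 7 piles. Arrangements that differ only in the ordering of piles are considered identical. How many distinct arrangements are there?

27

There are too many to list fully; the first 12 (by largest part) are:
9+2+1+1+1+1+1
8+3+1+1+1+1+1
8+2+2+1+1+1+1
7+4+1+1+1+1+1
7+3+2+1+1+1+1
7+2+2+2+1+1+1
6+5+1+1+1+1+1
6+4+2+1+1+1+1
6+3+3+1+1+1+1
6+3+2+2+1+1+1
6+2+2+2+2+1+1
5+5+2+1+1+1+1
…and 15 more, for 27 total.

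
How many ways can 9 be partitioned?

30

There are too many to list fully; the first 12 (by largest part) are:
9
1 + 8
2 + 7
1 + 1 + 7
3 + 6
1 + 2 + 6
1 + 1 + 1 + 6
4 + 5
1 + 3 + 5
2 + 2 + 5
1 + 1 + 2 + 5
1 + 1 + 1 + 1 + 5
…and 18 more, for 30 total.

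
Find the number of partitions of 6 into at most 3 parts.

Listing the qualifying partitions of 6:
6
5+1
4+2
4+1+1
3+3
3+2+1
2+2+2

7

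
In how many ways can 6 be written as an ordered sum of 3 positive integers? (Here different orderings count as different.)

By stars and bars with positive parts, the count is C(5,2) = 10.

10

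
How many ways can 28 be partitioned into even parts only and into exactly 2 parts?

7

Listing the qualifying partitions of 28:
26 + 2
24 + 4
22 + 6
20 + 8
18 + 10
16 + 12
14 + 14
That's 7 in total.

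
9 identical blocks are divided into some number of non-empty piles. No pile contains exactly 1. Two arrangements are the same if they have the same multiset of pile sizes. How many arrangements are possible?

The partitions of 9 that satisfy the conditions:
9
7, 2
6, 3
5, 4
5, 2, 2
4, 3, 2
3, 3, 3
3, 2, 2, 2

8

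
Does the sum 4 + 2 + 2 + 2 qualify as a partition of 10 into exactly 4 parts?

The parts sum to 10, and the condition 'there are exactly 4 summands' holds.

Yes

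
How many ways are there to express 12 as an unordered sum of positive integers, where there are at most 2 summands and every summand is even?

They are:
12
10,2
8,4
6,6
That's 4 in total.

4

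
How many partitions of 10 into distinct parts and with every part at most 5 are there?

3

Listing the qualifying partitions of 10:
5 + 4 + 1
5 + 3 + 2
4 + 3 + 2 + 1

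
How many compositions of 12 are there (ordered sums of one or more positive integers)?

Each of the 11 gaps between 12 units is either a break or not: 2^11 = 2048.

2048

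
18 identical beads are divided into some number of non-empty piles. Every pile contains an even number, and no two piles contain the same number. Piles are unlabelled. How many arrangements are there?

8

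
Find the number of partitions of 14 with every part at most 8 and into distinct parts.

12

Listing the qualifying partitions of 14:
6, 8
1, 5, 8
2, 4, 8
1, 2, 3, 8
1, 6, 7
2, 5, 7
3, 4, 7
1, 2, 4, 7
3, 5, 6
1, 2, 5, 6
1, 3, 4, 6
2, 3, 4, 5
That's 12 in total.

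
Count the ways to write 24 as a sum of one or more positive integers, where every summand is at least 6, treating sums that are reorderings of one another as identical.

16

Enumerating:
24
18 + 6
17 + 7
16 + 8
15 + 9
14 + 10
13 + 11
12 + 12
12 + 6 + 6
11 + 7 + 6
10 + 8 + 6
10 + 7 + 7
9 + 9 + 6
9 + 8 + 7
8 + 8 + 8
6 + 6 + 6 + 6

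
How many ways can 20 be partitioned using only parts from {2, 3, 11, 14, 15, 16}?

The partitions of 20 that satisfy the conditions:
16,2,2
15,3,2
14,3,3
14,2,2,2
11,3,3,3
11,3,2,2,2
3,3,3,3,3,3,2
3,3,3,3,2,2,2,2
3,3,2,2,2,2,2,2,2
2,2,2,2,2,2,2,2,2,2
Counting gives 10.

10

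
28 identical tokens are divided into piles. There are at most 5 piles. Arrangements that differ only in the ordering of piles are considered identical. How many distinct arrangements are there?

540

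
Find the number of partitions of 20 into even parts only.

A partial list (first 12 by largest part):
20
18, 2
16, 4
16, 2, 2
14, 6
14, 4, 2
14, 2, 2, 2
12, 8
12, 6, 2
12, 4, 4
12, 4, 2, 2
12, 2, 2, 2, 2
…and 30 more, for 42 total.

42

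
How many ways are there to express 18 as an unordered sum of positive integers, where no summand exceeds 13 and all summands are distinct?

39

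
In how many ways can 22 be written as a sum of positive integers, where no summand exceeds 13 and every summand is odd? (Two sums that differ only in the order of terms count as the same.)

78

There are 78 such partitions.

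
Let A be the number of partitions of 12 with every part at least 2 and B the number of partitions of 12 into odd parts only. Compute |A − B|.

6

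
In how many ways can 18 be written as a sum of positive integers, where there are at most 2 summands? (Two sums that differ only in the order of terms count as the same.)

10

They are:
18
17 + 1
16 + 2
15 + 3
14 + 4
13 + 5
12 + 6
11 + 7
10 + 8
9 + 9
That's 10 in total.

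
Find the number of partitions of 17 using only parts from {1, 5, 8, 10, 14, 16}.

11

Enumerating:
16, 1
14, 1, 1, 1
10, 5, 1, 1
10, 1, 1, 1, 1, 1, 1, 1
8, 8, 1
8, 5, 1, 1, 1, 1
8, 1, 1, 1, 1, 1, 1, 1, 1, 1
5, 5, 5, 1, 1
5, 5, 1, 1, 1, 1, 1, 1, 1
5, 1, 1, 1, 1, 1, 1, 1, 1, 1, 1, 1, 1
1, 1, 1, 1, 1, 1, 1, 1, 1, 1, 1, 1, 1, 1, 1, 1, 1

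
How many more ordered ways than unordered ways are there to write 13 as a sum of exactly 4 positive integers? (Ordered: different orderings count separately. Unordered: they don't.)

202

Ordered (compositions into 4 parts): C(12,3) = 220.
Unordered (partitions into 4 parts): 18.
Difference: 220 − 18 = 202.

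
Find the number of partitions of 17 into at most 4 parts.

A full systematic count gives 72.

72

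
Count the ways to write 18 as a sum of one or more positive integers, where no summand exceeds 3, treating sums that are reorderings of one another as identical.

There are too many to list fully; the first 12 (by largest part) are:
3, 3, 3, 3, 3, 3
1, 2, 3, 3, 3, 3, 3
1, 1, 1, 3, 3, 3, 3, 3
2, 2, 2, 3, 3, 3, 3
1, 1, 2, 2, 3, 3, 3, 3
1, 1, 1, 1, 2, 3, 3, 3, 3
1, 1, 1, 1, 1, 1, 3, 3, 3, 3
1, 2, 2, 2, 2, 3, 3, 3
1, 1, 1, 2, 2, 2, 3, 3, 3
1, 1, 1, 1, 1, 2, 2, 3, 3, 3
1, 1, 1, 1, 1, 1, 1, 2, 3, 3, 3
1, 1, 1, 1, 1, 1, 1, 1, 1, 3, 3, 3
…and 25 more, for 37 total.

37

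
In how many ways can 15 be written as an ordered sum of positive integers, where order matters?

The number of compositions of n is 2^(n−1); here 2^14 = 16384.

16384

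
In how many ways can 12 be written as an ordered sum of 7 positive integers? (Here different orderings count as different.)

462

By stars and bars with positive parts, the count is C(11,6) = 462.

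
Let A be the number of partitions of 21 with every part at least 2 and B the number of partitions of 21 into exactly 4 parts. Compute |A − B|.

93

Partitions of 21 with every part at least 2: 165.
Partitions of 21 into exactly 4 parts: 72.
|165 − 72| = 93.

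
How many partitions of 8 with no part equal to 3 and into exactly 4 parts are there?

3

Enumerating:
5, 1, 1, 1
4, 2, 1, 1
2, 2, 2, 2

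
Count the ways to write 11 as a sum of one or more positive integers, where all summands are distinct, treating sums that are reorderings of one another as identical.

12

The partitions of 11 that satisfy the conditions:
11
10,1
9,2
8,3
8,2,1
7,4
7,3,1
6,5
6,4,1
6,3,2
5,4,2
5,3,2,1
Counting gives 12.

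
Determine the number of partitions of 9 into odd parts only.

8

The partitions of 9 that satisfy the conditions:
9
7 + 1 + 1
5 + 3 + 1
5 + 1 + 1 + 1 + 1
3 + 3 + 3
3 + 3 + 1 + 1 + 1
3 + 1 + 1 + 1 + 1 + 1 + 1
1 + 1 + 1 + 1 + 1 + 1 + 1 + 1 + 1
Counting gives 8.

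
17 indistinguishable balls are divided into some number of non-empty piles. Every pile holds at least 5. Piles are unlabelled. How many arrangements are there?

Listing the qualifying partitions of 17:
17
5,12
6,11
7,10
8,9
5,5,7
5,6,6

7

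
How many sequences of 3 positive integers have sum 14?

Place 2 bars in the 13 internal gaps of a row of 14 dots: C(13,2) = 78.

78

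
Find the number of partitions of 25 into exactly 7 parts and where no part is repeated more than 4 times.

Enumerating by decreasing first part gives 224 partitions in all.

224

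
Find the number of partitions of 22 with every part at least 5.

18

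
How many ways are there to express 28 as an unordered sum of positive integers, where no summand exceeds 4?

249

Systematic enumeration (by largest part, then next-largest, …) yields 249.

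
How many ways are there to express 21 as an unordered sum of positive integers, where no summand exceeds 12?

725

Direct enumeration gives 725 partitions.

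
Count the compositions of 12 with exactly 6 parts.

By stars and bars with positive parts, the count is C(11,5) = 462.

462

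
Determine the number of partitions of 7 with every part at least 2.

4

The partitions of 7 that satisfy the conditions:
7
5 + 2
4 + 3
3 + 2 + 2
Counting gives 4.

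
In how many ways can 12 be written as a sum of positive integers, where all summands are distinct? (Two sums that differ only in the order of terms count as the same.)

Listing the qualifying partitions of 12:
12
11, 1
10, 2
9, 3
9, 2, 1
8, 4
8, 3, 1
7, 5
7, 4, 1
7, 3, 2
6, 5, 1
6, 4, 2
6, 3, 2, 1
5, 4, 3
5, 4, 2, 1
That's 15 in total.

15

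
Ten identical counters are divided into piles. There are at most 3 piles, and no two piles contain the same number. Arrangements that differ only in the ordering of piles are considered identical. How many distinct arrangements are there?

Listing the qualifying partitions of 10:
10
9+1
8+2
7+3
7+2+1
6+4
6+3+1
5+4+1
5+3+2

9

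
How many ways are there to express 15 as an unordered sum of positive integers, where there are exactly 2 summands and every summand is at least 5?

The partitions of 15 that satisfy the conditions:
5,10
6,9
7,8

3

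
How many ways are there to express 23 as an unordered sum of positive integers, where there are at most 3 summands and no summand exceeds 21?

A partial list (first 12 by largest part):
21 + 2
21 + 1 + 1
20 + 3
20 + 2 + 1
19 + 4
19 + 3 + 1
19 + 2 + 2
18 + 5
18 + 4 + 1
18 + 3 + 2
17 + 6
17 + 5 + 1
…and 42 more, for 54 total.

54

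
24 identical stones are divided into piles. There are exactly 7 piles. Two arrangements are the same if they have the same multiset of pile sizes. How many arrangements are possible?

Counting exhaustively, 201 partitions satisfy the conditions.

201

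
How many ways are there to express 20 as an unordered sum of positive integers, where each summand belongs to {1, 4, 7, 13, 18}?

16

Enumerating:
18 + 1 + 1
13 + 7
13 + 4 + 1 + 1 + 1
13 + 1 + 1 + 1 + 1 + 1 + 1 + 1
7 + 7 + 4 + 1 + 1
7 + 7 + 1 + 1 + 1 + 1 + 1 + 1
7 + 4 + 4 + 4 + 1
7 + 4 + 4 + 1 + 1 + 1 + 1 + 1
7 + 4 + 1 + 1 + 1 + 1 + 1 + 1 + 1 + 1 + 1
7 + 1 + 1 + 1 + 1 + 1 + 1 + 1 + 1 + 1 + 1 + 1 + 1 + 1
4 + 4 + 4 + 4 + 4
4 + 4 + 4 + 4 + 1 + 1 + 1 + 1
4 + 4 + 4 + 1 + 1 + 1 + 1 + 1 + 1 + 1 + 1
4 + 4 + 1 + 1 + 1 + 1 + 1 + 1 + 1 + 1 + 1 + 1 + 1 + 1
4 + 1 + 1 + 1 + 1 + 1 + 1 + 1 + 1 + 1 + 1 + 1 + 1 + 1 + 1 + 1 + 1
1 + 1 + 1 + 1 + 1 + 1 + 1 + 1 + 1 + 1 + 1 + 1 + 1 + 1 + 1 + 1 + 1 + 1 + 1 + 1
That's 16 in total.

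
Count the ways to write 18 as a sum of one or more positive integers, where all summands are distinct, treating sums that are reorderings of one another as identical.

A partial list (first 12 by largest part):
18
17+1
16+2
15+3
15+2+1
14+4
14+3+1
13+5
13+4+1
13+3+2
12+6
12+5+1
…and 34 more, for 46 total.

46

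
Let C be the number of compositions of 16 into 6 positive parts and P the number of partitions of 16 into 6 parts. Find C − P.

Compositions: C(15,5) = 3003.
Partitions of 16 into exactly 6 parts: 35.
Difference: 3003 − 35 = 2968.

2968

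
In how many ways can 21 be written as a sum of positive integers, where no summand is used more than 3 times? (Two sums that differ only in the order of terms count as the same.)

Direct enumeration gives 395 partitions.

395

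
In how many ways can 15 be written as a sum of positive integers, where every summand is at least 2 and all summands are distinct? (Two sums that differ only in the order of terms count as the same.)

They are:
15
13,2
12,3
11,4
10,5
10,3,2
9,6
9,4,2
8,7
8,5,2
8,4,3
7,6,2
7,5,3
6,5,4
6,4,3,2

15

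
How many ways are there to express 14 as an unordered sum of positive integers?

135

A full systematic count gives 135.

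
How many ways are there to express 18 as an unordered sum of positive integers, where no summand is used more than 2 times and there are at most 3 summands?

There are too many to list fully; the first 12 (by largest part) are:
18
17, 1
16, 2
16, 1, 1
15, 3
15, 2, 1
14, 4
14, 3, 1
14, 2, 2
13, 5
13, 4, 1
13, 3, 2
…and 24 more, for 36 total.

36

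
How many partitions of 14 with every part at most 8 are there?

Systematic enumeration (by largest part, then next-largest, …) yields 116.

116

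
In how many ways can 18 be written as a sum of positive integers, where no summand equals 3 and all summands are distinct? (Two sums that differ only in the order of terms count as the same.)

There are too many to list fully; the first 12 (by largest part) are:
18
17,1
16,2
15,2,1
14,4
13,5
13,4,1
12,6
12,5,1
12,4,2
11,7
11,6,1
…and 17 more, for 29 total.

29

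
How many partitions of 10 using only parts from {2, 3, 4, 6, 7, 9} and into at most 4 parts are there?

7

They are:
7, 3
6, 4
6, 2, 2
4, 4, 2
4, 3, 3
4, 2, 2, 2
3, 3, 2, 2
That's 7 in total.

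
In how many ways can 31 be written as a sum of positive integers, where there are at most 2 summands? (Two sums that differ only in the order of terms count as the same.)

16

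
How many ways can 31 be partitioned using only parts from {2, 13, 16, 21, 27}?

They are:
27+2+2
21+2+2+2+2+2
16+13+2
13+2+2+2+2+2+2+2+2+2
Counting gives 4.

4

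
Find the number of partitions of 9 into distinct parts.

8

Listing the qualifying partitions of 9:
9
8,1
7,2
6,3
6,2,1
5,4
5,3,1
4,3,2
Counting gives 8.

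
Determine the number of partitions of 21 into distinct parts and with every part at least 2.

There are too many to list fully; the first 12 (by largest part) are:
21
19,2
18,3
17,4
16,5
16,3,2
15,6
15,4,2
14,7
14,5,2
14,4,3
13,8
…and 29 more, for 41 total.

41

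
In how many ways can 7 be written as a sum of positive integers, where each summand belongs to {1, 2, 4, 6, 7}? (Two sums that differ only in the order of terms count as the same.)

Enumerating:
7
6, 1
4, 2, 1
4, 1, 1, 1
2, 2, 2, 1
2, 2, 1, 1, 1
2, 1, 1, 1, 1, 1
1, 1, 1, 1, 1, 1, 1
Counting gives 8.

8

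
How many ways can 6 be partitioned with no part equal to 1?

The partitions of 6 that satisfy the conditions:
6
4, 2
3, 3
2, 2, 2
Counting gives 4.

4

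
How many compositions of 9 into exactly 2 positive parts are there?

8

Equivalently, choose which 1 of the 8 gaps become plus signs: C(8,1) = 8.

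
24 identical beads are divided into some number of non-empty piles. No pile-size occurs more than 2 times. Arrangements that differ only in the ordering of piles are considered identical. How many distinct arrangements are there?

Direct enumeration gives 431 partitions.

431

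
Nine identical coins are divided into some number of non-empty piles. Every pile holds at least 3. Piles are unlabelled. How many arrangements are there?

Enumerating:
9
3+6
4+5
3+3+3
That's 4 in total.

4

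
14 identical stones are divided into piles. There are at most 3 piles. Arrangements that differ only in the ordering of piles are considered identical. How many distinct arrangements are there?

Listing the qualifying partitions of 14:
14
1,13
2,12
1,1,12
3,11
1,2,11
4,10
1,3,10
2,2,10
5,9
1,4,9
2,3,9
6,8
1,5,8
2,4,8
3,3,8
7,7
1,6,7
2,5,7
3,4,7
2,6,6
3,5,6
4,4,6
4,5,5
Counting gives 24.

24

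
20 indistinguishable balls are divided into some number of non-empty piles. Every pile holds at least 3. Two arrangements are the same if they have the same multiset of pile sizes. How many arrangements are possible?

A partial list (first 12 by largest part):
20
17+3
16+4
15+5
14+6
14+3+3
13+7
13+4+3
12+8
12+5+3
12+4+4
11+9
…and 37 more, for 49 total.

49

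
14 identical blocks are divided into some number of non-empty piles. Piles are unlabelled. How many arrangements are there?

135

A full systematic count gives 135.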